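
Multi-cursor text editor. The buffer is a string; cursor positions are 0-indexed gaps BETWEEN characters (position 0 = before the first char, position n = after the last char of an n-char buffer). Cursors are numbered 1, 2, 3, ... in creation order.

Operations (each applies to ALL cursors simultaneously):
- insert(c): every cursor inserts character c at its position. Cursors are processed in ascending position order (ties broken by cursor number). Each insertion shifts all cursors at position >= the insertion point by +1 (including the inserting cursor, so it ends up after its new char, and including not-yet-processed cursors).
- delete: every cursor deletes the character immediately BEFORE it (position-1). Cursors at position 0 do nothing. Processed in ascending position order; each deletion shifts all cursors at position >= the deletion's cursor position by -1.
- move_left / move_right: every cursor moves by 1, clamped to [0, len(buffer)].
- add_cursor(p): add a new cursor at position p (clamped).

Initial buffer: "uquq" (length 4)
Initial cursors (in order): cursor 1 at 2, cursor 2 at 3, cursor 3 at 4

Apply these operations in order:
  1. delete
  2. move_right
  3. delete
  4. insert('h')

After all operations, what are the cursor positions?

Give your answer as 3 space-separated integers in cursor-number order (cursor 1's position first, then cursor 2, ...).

After op 1 (delete): buffer="u" (len 1), cursors c1@1 c2@1 c3@1, authorship .
After op 2 (move_right): buffer="u" (len 1), cursors c1@1 c2@1 c3@1, authorship .
After op 3 (delete): buffer="" (len 0), cursors c1@0 c2@0 c3@0, authorship 
After op 4 (insert('h')): buffer="hhh" (len 3), cursors c1@3 c2@3 c3@3, authorship 123

Answer: 3 3 3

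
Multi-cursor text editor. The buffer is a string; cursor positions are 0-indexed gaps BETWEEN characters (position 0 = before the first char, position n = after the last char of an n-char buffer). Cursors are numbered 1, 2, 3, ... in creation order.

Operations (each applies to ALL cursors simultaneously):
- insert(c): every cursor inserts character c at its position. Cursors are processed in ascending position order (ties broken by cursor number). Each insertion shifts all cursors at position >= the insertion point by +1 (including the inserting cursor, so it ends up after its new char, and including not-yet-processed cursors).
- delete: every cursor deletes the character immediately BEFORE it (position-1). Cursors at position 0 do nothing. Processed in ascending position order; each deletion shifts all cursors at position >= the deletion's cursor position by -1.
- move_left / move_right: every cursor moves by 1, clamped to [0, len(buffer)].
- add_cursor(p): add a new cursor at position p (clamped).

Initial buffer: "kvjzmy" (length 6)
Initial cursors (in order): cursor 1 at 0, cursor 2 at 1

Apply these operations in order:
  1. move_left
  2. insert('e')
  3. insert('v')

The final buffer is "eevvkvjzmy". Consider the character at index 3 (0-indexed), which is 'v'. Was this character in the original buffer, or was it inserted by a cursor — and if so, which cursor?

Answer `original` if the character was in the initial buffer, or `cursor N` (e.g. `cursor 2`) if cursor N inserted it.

After op 1 (move_left): buffer="kvjzmy" (len 6), cursors c1@0 c2@0, authorship ......
After op 2 (insert('e')): buffer="eekvjzmy" (len 8), cursors c1@2 c2@2, authorship 12......
After op 3 (insert('v')): buffer="eevvkvjzmy" (len 10), cursors c1@4 c2@4, authorship 1212......
Authorship (.=original, N=cursor N): 1 2 1 2 . . . . . .
Index 3: author = 2

Answer: cursor 2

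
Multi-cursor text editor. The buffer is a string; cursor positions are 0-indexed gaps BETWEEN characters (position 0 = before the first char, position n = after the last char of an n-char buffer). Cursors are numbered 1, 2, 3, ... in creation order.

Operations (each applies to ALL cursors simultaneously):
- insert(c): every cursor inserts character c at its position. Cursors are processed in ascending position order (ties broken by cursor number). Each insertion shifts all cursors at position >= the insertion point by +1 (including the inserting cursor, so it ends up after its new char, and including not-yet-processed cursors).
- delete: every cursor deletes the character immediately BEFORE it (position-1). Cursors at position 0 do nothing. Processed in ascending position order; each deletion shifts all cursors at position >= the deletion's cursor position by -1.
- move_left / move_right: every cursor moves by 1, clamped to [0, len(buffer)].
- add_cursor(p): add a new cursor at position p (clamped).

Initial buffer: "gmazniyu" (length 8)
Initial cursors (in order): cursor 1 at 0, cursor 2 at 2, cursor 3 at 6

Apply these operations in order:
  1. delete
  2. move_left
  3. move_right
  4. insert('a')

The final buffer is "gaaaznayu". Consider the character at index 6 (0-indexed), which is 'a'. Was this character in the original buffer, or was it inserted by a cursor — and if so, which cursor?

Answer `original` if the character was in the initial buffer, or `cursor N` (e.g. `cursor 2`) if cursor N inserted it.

After op 1 (delete): buffer="gaznyu" (len 6), cursors c1@0 c2@1 c3@4, authorship ......
After op 2 (move_left): buffer="gaznyu" (len 6), cursors c1@0 c2@0 c3@3, authorship ......
After op 3 (move_right): buffer="gaznyu" (len 6), cursors c1@1 c2@1 c3@4, authorship ......
After op 4 (insert('a')): buffer="gaaaznayu" (len 9), cursors c1@3 c2@3 c3@7, authorship .12...3..
Authorship (.=original, N=cursor N): . 1 2 . . . 3 . .
Index 6: author = 3

Answer: cursor 3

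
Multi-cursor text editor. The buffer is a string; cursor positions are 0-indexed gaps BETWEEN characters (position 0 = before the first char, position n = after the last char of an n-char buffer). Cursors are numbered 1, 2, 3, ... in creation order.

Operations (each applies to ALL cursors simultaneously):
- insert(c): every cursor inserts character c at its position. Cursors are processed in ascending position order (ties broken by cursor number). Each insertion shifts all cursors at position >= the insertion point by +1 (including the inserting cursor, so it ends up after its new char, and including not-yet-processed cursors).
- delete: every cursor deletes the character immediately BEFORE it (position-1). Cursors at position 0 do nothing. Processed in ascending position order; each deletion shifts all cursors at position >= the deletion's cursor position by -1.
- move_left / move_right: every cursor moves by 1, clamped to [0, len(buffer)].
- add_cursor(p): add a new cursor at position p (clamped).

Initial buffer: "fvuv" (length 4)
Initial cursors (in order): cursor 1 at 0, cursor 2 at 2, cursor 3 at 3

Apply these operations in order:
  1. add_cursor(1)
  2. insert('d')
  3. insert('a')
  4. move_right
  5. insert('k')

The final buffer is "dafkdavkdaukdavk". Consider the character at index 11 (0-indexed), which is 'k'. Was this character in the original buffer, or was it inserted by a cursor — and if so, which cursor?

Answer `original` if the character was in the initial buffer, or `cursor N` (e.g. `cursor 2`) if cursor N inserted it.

After op 1 (add_cursor(1)): buffer="fvuv" (len 4), cursors c1@0 c4@1 c2@2 c3@3, authorship ....
After op 2 (insert('d')): buffer="dfdvdudv" (len 8), cursors c1@1 c4@3 c2@5 c3@7, authorship 1.4.2.3.
After op 3 (insert('a')): buffer="dafdavdaudav" (len 12), cursors c1@2 c4@5 c2@8 c3@11, authorship 11.44.22.33.
After op 4 (move_right): buffer="dafdavdaudav" (len 12), cursors c1@3 c4@6 c2@9 c3@12, authorship 11.44.22.33.
After op 5 (insert('k')): buffer="dafkdavkdaukdavk" (len 16), cursors c1@4 c4@8 c2@12 c3@16, authorship 11.144.422.233.3
Authorship (.=original, N=cursor N): 1 1 . 1 4 4 . 4 2 2 . 2 3 3 . 3
Index 11: author = 2

Answer: cursor 2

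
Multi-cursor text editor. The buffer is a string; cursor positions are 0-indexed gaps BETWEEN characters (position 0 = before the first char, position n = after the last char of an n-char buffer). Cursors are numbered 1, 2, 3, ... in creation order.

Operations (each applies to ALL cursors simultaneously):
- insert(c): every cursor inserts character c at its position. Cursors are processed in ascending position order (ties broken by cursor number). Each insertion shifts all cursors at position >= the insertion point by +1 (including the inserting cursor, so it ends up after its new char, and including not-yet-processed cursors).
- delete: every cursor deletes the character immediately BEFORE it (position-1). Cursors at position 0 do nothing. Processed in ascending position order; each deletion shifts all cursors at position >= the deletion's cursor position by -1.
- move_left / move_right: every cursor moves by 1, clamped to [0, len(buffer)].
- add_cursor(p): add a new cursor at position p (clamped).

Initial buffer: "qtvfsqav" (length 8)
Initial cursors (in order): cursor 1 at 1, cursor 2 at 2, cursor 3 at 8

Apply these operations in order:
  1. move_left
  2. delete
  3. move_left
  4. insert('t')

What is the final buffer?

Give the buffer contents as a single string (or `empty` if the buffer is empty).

After op 1 (move_left): buffer="qtvfsqav" (len 8), cursors c1@0 c2@1 c3@7, authorship ........
After op 2 (delete): buffer="tvfsqv" (len 6), cursors c1@0 c2@0 c3@5, authorship ......
After op 3 (move_left): buffer="tvfsqv" (len 6), cursors c1@0 c2@0 c3@4, authorship ......
After op 4 (insert('t')): buffer="tttvfstqv" (len 9), cursors c1@2 c2@2 c3@7, authorship 12....3..

Answer: tttvfstqv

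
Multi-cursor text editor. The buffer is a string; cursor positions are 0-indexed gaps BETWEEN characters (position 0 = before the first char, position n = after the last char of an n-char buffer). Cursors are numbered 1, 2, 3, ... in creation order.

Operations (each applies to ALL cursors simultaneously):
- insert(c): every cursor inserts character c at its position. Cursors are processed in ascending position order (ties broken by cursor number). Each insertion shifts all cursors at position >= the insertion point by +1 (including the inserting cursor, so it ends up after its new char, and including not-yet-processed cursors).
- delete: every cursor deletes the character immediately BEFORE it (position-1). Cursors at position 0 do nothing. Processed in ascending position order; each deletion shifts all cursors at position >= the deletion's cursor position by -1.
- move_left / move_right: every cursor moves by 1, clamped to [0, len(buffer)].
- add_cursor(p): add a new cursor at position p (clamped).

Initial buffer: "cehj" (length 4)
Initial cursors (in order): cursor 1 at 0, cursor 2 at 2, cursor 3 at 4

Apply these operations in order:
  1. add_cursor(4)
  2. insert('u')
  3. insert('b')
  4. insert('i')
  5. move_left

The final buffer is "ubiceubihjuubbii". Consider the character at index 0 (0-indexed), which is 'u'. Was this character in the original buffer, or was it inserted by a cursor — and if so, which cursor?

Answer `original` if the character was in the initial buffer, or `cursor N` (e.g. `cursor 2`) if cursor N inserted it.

Answer: cursor 1

Derivation:
After op 1 (add_cursor(4)): buffer="cehj" (len 4), cursors c1@0 c2@2 c3@4 c4@4, authorship ....
After op 2 (insert('u')): buffer="uceuhjuu" (len 8), cursors c1@1 c2@4 c3@8 c4@8, authorship 1..2..34
After op 3 (insert('b')): buffer="ubceubhjuubb" (len 12), cursors c1@2 c2@6 c3@12 c4@12, authorship 11..22..3434
After op 4 (insert('i')): buffer="ubiceubihjuubbii" (len 16), cursors c1@3 c2@8 c3@16 c4@16, authorship 111..222..343434
After op 5 (move_left): buffer="ubiceubihjuubbii" (len 16), cursors c1@2 c2@7 c3@15 c4@15, authorship 111..222..343434
Authorship (.=original, N=cursor N): 1 1 1 . . 2 2 2 . . 3 4 3 4 3 4
Index 0: author = 1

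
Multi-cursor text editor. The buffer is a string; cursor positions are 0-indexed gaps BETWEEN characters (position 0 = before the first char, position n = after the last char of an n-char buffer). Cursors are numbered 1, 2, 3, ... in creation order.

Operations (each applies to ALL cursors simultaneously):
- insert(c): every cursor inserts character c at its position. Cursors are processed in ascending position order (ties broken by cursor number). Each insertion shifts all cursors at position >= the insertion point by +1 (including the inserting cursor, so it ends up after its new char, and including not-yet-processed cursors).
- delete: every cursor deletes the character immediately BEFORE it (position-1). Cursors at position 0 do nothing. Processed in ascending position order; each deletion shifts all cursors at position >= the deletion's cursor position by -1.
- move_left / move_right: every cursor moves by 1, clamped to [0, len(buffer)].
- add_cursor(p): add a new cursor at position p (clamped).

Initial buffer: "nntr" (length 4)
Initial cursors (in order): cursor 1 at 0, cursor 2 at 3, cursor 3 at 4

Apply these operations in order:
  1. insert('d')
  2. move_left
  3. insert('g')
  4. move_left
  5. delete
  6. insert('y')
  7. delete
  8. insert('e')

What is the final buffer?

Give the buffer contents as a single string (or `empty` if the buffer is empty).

After op 1 (insert('d')): buffer="dnntdrd" (len 7), cursors c1@1 c2@5 c3@7, authorship 1...2.3
After op 2 (move_left): buffer="dnntdrd" (len 7), cursors c1@0 c2@4 c3@6, authorship 1...2.3
After op 3 (insert('g')): buffer="gdnntgdrgd" (len 10), cursors c1@1 c2@6 c3@9, authorship 11...22.33
After op 4 (move_left): buffer="gdnntgdrgd" (len 10), cursors c1@0 c2@5 c3@8, authorship 11...22.33
After op 5 (delete): buffer="gdnngdgd" (len 8), cursors c1@0 c2@4 c3@6, authorship 11..2233
After op 6 (insert('y')): buffer="ygdnnygdygd" (len 11), cursors c1@1 c2@6 c3@9, authorship 111..222333
After op 7 (delete): buffer="gdnngdgd" (len 8), cursors c1@0 c2@4 c3@6, authorship 11..2233
After op 8 (insert('e')): buffer="egdnnegdegd" (len 11), cursors c1@1 c2@6 c3@9, authorship 111..222333

Answer: egdnnegdegd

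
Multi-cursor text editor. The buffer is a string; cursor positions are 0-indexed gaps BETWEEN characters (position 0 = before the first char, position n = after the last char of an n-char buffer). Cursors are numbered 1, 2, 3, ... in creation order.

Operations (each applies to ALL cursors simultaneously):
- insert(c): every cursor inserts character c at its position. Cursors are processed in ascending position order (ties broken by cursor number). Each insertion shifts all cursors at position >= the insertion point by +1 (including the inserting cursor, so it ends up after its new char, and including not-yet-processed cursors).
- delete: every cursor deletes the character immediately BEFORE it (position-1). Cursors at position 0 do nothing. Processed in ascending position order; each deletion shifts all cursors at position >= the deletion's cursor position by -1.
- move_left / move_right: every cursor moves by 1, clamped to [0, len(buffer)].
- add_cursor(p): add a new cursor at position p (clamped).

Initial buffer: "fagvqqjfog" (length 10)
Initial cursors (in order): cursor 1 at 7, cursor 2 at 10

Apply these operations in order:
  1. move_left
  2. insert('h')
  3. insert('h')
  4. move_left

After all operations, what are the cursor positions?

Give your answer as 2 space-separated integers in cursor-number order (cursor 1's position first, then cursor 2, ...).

Answer: 7 12

Derivation:
After op 1 (move_left): buffer="fagvqqjfog" (len 10), cursors c1@6 c2@9, authorship ..........
After op 2 (insert('h')): buffer="fagvqqhjfohg" (len 12), cursors c1@7 c2@11, authorship ......1...2.
After op 3 (insert('h')): buffer="fagvqqhhjfohhg" (len 14), cursors c1@8 c2@13, authorship ......11...22.
After op 4 (move_left): buffer="fagvqqhhjfohhg" (len 14), cursors c1@7 c2@12, authorship ......11...22.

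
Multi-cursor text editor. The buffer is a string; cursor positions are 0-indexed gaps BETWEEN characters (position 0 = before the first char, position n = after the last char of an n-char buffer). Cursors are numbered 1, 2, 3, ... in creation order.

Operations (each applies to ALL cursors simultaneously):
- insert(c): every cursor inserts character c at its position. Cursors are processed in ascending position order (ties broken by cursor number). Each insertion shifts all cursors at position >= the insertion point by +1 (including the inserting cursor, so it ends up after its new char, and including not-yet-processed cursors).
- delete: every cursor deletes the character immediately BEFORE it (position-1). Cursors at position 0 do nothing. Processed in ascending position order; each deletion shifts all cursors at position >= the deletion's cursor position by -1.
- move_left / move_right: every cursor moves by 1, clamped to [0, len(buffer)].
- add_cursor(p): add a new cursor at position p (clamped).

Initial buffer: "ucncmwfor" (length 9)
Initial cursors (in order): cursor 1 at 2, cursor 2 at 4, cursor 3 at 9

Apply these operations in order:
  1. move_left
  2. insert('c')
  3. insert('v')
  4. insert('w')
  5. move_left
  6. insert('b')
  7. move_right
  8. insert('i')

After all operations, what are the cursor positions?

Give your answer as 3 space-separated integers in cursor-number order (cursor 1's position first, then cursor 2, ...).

Answer: 6 13 23

Derivation:
After op 1 (move_left): buffer="ucncmwfor" (len 9), cursors c1@1 c2@3 c3@8, authorship .........
After op 2 (insert('c')): buffer="uccnccmwfocr" (len 12), cursors c1@2 c2@5 c3@11, authorship .1..2.....3.
After op 3 (insert('v')): buffer="ucvcncvcmwfocvr" (len 15), cursors c1@3 c2@7 c3@14, authorship .11..22.....33.
After op 4 (insert('w')): buffer="ucvwcncvwcmwfocvwr" (len 18), cursors c1@4 c2@9 c3@17, authorship .111..222.....333.
After op 5 (move_left): buffer="ucvwcncvwcmwfocvwr" (len 18), cursors c1@3 c2@8 c3@16, authorship .111..222.....333.
After op 6 (insert('b')): buffer="ucvbwcncvbwcmwfocvbwr" (len 21), cursors c1@4 c2@10 c3@19, authorship .1111..2222.....3333.
After op 7 (move_right): buffer="ucvbwcncvbwcmwfocvbwr" (len 21), cursors c1@5 c2@11 c3@20, authorship .1111..2222.....3333.
After op 8 (insert('i')): buffer="ucvbwicncvbwicmwfocvbwir" (len 24), cursors c1@6 c2@13 c3@23, authorship .11111..22222.....33333.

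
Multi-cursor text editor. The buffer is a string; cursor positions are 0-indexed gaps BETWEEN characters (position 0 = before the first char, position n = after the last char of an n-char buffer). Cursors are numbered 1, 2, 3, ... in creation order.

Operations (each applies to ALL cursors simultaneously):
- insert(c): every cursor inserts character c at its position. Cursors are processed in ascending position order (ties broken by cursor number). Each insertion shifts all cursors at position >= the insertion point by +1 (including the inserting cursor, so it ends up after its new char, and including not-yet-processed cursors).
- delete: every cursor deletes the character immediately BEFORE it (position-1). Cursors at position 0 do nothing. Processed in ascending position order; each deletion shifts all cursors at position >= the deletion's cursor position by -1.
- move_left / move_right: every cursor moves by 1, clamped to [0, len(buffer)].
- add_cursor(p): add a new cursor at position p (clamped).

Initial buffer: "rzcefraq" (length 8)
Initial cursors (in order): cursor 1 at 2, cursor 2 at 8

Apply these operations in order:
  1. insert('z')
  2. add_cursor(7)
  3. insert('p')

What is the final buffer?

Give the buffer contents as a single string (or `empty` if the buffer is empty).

After op 1 (insert('z')): buffer="rzzcefraqz" (len 10), cursors c1@3 c2@10, authorship ..1......2
After op 2 (add_cursor(7)): buffer="rzzcefraqz" (len 10), cursors c1@3 c3@7 c2@10, authorship ..1......2
After op 3 (insert('p')): buffer="rzzpcefrpaqzp" (len 13), cursors c1@4 c3@9 c2@13, authorship ..11....3..22

Answer: rzzpcefrpaqzp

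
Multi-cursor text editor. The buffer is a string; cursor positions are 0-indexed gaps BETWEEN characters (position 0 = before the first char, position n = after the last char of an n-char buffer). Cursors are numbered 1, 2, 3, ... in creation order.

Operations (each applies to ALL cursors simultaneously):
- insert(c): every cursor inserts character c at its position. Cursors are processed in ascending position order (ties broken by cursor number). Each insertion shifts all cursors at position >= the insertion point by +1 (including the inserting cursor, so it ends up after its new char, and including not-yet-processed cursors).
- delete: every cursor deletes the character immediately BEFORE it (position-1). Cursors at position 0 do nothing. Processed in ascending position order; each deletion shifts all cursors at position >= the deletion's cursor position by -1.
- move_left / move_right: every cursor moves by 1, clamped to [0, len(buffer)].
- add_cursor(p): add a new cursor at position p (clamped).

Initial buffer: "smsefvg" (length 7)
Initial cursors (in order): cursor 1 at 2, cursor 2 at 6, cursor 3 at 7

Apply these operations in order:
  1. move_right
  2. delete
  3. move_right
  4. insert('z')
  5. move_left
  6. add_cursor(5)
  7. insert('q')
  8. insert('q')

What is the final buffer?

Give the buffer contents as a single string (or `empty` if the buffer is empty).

After op 1 (move_right): buffer="smsefvg" (len 7), cursors c1@3 c2@7 c3@7, authorship .......
After op 2 (delete): buffer="smef" (len 4), cursors c1@2 c2@4 c3@4, authorship ....
After op 3 (move_right): buffer="smef" (len 4), cursors c1@3 c2@4 c3@4, authorship ....
After op 4 (insert('z')): buffer="smezfzz" (len 7), cursors c1@4 c2@7 c3@7, authorship ...1.23
After op 5 (move_left): buffer="smezfzz" (len 7), cursors c1@3 c2@6 c3@6, authorship ...1.23
After op 6 (add_cursor(5)): buffer="smezfzz" (len 7), cursors c1@3 c4@5 c2@6 c3@6, authorship ...1.23
After op 7 (insert('q')): buffer="smeqzfqzqqz" (len 11), cursors c1@4 c4@7 c2@10 c3@10, authorship ...11.42233
After op 8 (insert('q')): buffer="smeqqzfqqzqqqqz" (len 15), cursors c1@5 c4@9 c2@14 c3@14, authorship ...111.44223233

Answer: smeqqzfqqzqqqqz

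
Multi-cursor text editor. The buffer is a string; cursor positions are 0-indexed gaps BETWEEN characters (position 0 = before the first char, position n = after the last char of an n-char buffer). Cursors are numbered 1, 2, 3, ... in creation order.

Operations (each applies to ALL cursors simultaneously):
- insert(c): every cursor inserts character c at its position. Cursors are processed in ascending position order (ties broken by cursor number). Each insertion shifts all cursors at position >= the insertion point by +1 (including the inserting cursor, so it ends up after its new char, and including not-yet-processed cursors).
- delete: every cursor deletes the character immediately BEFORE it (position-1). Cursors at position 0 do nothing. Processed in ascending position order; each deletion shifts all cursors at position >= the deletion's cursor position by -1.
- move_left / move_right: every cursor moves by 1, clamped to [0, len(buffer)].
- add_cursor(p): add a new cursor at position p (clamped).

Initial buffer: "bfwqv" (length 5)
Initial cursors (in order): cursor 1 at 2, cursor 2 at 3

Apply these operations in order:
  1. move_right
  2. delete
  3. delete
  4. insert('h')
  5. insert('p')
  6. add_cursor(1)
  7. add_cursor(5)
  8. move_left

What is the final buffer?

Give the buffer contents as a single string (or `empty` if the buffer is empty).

Answer: hhppv

Derivation:
After op 1 (move_right): buffer="bfwqv" (len 5), cursors c1@3 c2@4, authorship .....
After op 2 (delete): buffer="bfv" (len 3), cursors c1@2 c2@2, authorship ...
After op 3 (delete): buffer="v" (len 1), cursors c1@0 c2@0, authorship .
After op 4 (insert('h')): buffer="hhv" (len 3), cursors c1@2 c2@2, authorship 12.
After op 5 (insert('p')): buffer="hhppv" (len 5), cursors c1@4 c2@4, authorship 1212.
After op 6 (add_cursor(1)): buffer="hhppv" (len 5), cursors c3@1 c1@4 c2@4, authorship 1212.
After op 7 (add_cursor(5)): buffer="hhppv" (len 5), cursors c3@1 c1@4 c2@4 c4@5, authorship 1212.
After op 8 (move_left): buffer="hhppv" (len 5), cursors c3@0 c1@3 c2@3 c4@4, authorship 1212.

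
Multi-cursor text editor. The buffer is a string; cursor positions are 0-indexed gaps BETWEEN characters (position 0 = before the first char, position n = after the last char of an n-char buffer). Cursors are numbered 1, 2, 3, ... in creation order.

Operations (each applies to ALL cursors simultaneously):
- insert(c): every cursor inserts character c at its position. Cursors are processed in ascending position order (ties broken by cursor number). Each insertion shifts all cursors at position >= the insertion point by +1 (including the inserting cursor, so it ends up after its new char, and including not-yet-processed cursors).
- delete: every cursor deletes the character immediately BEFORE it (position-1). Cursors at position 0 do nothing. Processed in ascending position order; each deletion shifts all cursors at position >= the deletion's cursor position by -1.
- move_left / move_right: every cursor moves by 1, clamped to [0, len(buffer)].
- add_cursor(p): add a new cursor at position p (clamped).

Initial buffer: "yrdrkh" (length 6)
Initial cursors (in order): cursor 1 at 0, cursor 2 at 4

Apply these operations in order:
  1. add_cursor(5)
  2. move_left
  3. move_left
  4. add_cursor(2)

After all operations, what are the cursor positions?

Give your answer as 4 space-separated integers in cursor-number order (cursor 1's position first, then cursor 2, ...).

Answer: 0 2 3 2

Derivation:
After op 1 (add_cursor(5)): buffer="yrdrkh" (len 6), cursors c1@0 c2@4 c3@5, authorship ......
After op 2 (move_left): buffer="yrdrkh" (len 6), cursors c1@0 c2@3 c3@4, authorship ......
After op 3 (move_left): buffer="yrdrkh" (len 6), cursors c1@0 c2@2 c3@3, authorship ......
After op 4 (add_cursor(2)): buffer="yrdrkh" (len 6), cursors c1@0 c2@2 c4@2 c3@3, authorship ......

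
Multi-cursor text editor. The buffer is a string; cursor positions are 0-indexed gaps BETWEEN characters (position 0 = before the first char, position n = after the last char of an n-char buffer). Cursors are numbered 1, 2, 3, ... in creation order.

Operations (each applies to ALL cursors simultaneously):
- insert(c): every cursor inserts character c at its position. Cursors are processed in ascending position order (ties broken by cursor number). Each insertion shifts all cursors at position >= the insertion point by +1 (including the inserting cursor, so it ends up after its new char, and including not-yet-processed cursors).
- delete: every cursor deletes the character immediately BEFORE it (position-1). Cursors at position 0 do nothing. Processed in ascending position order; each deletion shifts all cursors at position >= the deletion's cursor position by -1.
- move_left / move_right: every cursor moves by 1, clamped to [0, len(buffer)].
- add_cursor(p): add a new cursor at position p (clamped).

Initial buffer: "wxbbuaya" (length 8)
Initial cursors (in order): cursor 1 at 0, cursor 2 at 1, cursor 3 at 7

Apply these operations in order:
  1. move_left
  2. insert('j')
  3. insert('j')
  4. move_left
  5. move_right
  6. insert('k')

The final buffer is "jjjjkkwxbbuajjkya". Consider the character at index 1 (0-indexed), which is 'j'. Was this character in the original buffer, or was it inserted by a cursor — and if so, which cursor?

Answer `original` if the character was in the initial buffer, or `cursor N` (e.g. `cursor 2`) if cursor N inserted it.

After op 1 (move_left): buffer="wxbbuaya" (len 8), cursors c1@0 c2@0 c3@6, authorship ........
After op 2 (insert('j')): buffer="jjwxbbuajya" (len 11), cursors c1@2 c2@2 c3@9, authorship 12......3..
After op 3 (insert('j')): buffer="jjjjwxbbuajjya" (len 14), cursors c1@4 c2@4 c3@12, authorship 1212......33..
After op 4 (move_left): buffer="jjjjwxbbuajjya" (len 14), cursors c1@3 c2@3 c3@11, authorship 1212......33..
After op 5 (move_right): buffer="jjjjwxbbuajjya" (len 14), cursors c1@4 c2@4 c3@12, authorship 1212......33..
After op 6 (insert('k')): buffer="jjjjkkwxbbuajjkya" (len 17), cursors c1@6 c2@6 c3@15, authorship 121212......333..
Authorship (.=original, N=cursor N): 1 2 1 2 1 2 . . . . . . 3 3 3 . .
Index 1: author = 2

Answer: cursor 2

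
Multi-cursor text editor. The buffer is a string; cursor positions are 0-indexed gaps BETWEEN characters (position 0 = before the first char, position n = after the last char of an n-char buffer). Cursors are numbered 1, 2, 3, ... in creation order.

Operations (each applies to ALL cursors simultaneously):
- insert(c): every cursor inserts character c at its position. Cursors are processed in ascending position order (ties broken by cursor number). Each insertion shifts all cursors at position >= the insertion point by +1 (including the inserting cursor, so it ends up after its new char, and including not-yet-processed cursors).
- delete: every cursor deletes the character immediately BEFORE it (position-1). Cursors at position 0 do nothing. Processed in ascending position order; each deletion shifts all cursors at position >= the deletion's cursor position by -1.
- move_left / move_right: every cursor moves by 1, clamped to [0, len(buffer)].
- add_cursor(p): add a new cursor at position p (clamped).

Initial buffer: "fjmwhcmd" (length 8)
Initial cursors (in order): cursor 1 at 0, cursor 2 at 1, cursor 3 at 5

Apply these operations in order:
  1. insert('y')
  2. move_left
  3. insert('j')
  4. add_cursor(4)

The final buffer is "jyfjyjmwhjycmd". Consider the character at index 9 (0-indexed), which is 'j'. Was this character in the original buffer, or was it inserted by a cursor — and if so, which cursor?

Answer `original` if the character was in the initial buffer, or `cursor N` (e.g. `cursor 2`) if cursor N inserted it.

After op 1 (insert('y')): buffer="yfyjmwhycmd" (len 11), cursors c1@1 c2@3 c3@8, authorship 1.2....3...
After op 2 (move_left): buffer="yfyjmwhycmd" (len 11), cursors c1@0 c2@2 c3@7, authorship 1.2....3...
After op 3 (insert('j')): buffer="jyfjyjmwhjycmd" (len 14), cursors c1@1 c2@4 c3@10, authorship 11.22....33...
After op 4 (add_cursor(4)): buffer="jyfjyjmwhjycmd" (len 14), cursors c1@1 c2@4 c4@4 c3@10, authorship 11.22....33...
Authorship (.=original, N=cursor N): 1 1 . 2 2 . . . . 3 3 . . .
Index 9: author = 3

Answer: cursor 3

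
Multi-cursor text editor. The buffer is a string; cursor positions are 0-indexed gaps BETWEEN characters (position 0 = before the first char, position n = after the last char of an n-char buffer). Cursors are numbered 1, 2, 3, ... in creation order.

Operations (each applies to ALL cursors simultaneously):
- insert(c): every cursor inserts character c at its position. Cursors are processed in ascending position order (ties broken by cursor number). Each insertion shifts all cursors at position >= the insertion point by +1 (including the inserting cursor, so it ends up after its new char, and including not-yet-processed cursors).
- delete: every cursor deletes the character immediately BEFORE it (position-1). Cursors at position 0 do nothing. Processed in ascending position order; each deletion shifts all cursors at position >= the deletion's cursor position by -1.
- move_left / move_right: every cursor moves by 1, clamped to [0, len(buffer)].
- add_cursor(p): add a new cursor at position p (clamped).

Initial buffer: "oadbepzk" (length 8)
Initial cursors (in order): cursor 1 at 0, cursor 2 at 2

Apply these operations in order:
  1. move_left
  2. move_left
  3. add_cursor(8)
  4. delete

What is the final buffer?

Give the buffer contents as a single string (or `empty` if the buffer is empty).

After op 1 (move_left): buffer="oadbepzk" (len 8), cursors c1@0 c2@1, authorship ........
After op 2 (move_left): buffer="oadbepzk" (len 8), cursors c1@0 c2@0, authorship ........
After op 3 (add_cursor(8)): buffer="oadbepzk" (len 8), cursors c1@0 c2@0 c3@8, authorship ........
After op 4 (delete): buffer="oadbepz" (len 7), cursors c1@0 c2@0 c3@7, authorship .......

Answer: oadbepz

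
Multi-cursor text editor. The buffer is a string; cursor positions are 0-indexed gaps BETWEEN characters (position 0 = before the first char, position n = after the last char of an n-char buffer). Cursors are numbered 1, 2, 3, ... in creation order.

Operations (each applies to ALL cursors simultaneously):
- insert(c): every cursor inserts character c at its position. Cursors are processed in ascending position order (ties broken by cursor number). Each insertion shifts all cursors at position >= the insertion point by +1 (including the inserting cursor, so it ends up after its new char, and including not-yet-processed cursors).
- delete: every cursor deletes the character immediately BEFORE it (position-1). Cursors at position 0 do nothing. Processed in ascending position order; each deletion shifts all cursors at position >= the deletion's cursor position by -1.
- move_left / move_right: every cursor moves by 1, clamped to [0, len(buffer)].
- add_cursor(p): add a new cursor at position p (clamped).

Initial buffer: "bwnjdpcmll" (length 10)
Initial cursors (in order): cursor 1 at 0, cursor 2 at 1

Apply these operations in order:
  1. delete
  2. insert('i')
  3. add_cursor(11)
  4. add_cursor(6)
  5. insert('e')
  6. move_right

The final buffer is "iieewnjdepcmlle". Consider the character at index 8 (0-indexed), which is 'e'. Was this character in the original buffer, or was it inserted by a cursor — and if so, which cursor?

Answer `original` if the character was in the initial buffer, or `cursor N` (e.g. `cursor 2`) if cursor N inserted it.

Answer: cursor 4

Derivation:
After op 1 (delete): buffer="wnjdpcmll" (len 9), cursors c1@0 c2@0, authorship .........
After op 2 (insert('i')): buffer="iiwnjdpcmll" (len 11), cursors c1@2 c2@2, authorship 12.........
After op 3 (add_cursor(11)): buffer="iiwnjdpcmll" (len 11), cursors c1@2 c2@2 c3@11, authorship 12.........
After op 4 (add_cursor(6)): buffer="iiwnjdpcmll" (len 11), cursors c1@2 c2@2 c4@6 c3@11, authorship 12.........
After op 5 (insert('e')): buffer="iieewnjdepcmlle" (len 15), cursors c1@4 c2@4 c4@9 c3@15, authorship 1212....4.....3
After op 6 (move_right): buffer="iieewnjdepcmlle" (len 15), cursors c1@5 c2@5 c4@10 c3@15, authorship 1212....4.....3
Authorship (.=original, N=cursor N): 1 2 1 2 . . . . 4 . . . . . 3
Index 8: author = 4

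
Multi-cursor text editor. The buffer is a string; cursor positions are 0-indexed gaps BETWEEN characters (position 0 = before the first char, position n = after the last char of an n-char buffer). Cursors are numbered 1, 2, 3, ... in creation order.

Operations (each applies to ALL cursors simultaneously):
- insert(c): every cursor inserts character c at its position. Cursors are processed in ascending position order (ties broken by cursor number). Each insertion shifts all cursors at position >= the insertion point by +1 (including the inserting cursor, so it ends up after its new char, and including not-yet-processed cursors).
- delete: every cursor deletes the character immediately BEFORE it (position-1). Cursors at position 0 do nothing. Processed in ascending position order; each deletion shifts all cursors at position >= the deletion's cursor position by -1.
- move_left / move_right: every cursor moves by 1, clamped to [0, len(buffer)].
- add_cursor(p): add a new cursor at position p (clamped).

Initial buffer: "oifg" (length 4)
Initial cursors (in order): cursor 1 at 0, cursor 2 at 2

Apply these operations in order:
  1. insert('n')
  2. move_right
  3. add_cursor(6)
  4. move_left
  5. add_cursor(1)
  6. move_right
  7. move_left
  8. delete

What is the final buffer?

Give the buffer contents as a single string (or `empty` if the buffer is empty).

Answer: oig

Derivation:
After op 1 (insert('n')): buffer="noinfg" (len 6), cursors c1@1 c2@4, authorship 1..2..
After op 2 (move_right): buffer="noinfg" (len 6), cursors c1@2 c2@5, authorship 1..2..
After op 3 (add_cursor(6)): buffer="noinfg" (len 6), cursors c1@2 c2@5 c3@6, authorship 1..2..
After op 4 (move_left): buffer="noinfg" (len 6), cursors c1@1 c2@4 c3@5, authorship 1..2..
After op 5 (add_cursor(1)): buffer="noinfg" (len 6), cursors c1@1 c4@1 c2@4 c3@5, authorship 1..2..
After op 6 (move_right): buffer="noinfg" (len 6), cursors c1@2 c4@2 c2@5 c3@6, authorship 1..2..
After op 7 (move_left): buffer="noinfg" (len 6), cursors c1@1 c4@1 c2@4 c3@5, authorship 1..2..
After op 8 (delete): buffer="oig" (len 3), cursors c1@0 c4@0 c2@2 c3@2, authorship ...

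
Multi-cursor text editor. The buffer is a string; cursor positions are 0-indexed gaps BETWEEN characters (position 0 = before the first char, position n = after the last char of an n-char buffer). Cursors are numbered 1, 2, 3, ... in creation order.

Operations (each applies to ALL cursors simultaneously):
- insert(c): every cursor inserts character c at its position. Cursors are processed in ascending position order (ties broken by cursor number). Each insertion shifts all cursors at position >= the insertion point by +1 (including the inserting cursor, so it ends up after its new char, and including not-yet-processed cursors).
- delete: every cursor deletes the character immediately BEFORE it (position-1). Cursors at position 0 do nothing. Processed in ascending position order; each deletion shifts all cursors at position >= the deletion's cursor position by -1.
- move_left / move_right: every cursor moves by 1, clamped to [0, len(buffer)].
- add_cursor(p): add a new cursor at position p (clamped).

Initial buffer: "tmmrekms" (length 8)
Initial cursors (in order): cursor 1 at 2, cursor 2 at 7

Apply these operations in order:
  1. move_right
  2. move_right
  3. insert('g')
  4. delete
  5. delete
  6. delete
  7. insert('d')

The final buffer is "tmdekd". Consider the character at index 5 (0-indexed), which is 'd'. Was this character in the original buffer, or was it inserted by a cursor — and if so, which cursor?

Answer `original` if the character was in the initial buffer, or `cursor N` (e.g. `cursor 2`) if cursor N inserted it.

After op 1 (move_right): buffer="tmmrekms" (len 8), cursors c1@3 c2@8, authorship ........
After op 2 (move_right): buffer="tmmrekms" (len 8), cursors c1@4 c2@8, authorship ........
After op 3 (insert('g')): buffer="tmmrgekmsg" (len 10), cursors c1@5 c2@10, authorship ....1....2
After op 4 (delete): buffer="tmmrekms" (len 8), cursors c1@4 c2@8, authorship ........
After op 5 (delete): buffer="tmmekm" (len 6), cursors c1@3 c2@6, authorship ......
After op 6 (delete): buffer="tmek" (len 4), cursors c1@2 c2@4, authorship ....
After op 7 (insert('d')): buffer="tmdekd" (len 6), cursors c1@3 c2@6, authorship ..1..2
Authorship (.=original, N=cursor N): . . 1 . . 2
Index 5: author = 2

Answer: cursor 2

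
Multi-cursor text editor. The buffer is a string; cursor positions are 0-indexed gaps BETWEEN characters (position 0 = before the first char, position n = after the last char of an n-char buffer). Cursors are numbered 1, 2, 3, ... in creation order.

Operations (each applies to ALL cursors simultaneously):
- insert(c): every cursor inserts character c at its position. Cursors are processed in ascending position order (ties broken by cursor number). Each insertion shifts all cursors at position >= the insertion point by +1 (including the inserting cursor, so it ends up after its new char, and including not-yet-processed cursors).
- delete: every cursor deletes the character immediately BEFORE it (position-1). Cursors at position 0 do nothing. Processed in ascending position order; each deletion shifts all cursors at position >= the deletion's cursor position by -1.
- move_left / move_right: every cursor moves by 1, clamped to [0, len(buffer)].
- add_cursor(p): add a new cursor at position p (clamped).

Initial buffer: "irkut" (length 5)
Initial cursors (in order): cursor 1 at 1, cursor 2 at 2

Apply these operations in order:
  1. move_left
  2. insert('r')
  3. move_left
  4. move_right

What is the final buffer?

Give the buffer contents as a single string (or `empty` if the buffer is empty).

Answer: rirrkut

Derivation:
After op 1 (move_left): buffer="irkut" (len 5), cursors c1@0 c2@1, authorship .....
After op 2 (insert('r')): buffer="rirrkut" (len 7), cursors c1@1 c2@3, authorship 1.2....
After op 3 (move_left): buffer="rirrkut" (len 7), cursors c1@0 c2@2, authorship 1.2....
After op 4 (move_right): buffer="rirrkut" (len 7), cursors c1@1 c2@3, authorship 1.2....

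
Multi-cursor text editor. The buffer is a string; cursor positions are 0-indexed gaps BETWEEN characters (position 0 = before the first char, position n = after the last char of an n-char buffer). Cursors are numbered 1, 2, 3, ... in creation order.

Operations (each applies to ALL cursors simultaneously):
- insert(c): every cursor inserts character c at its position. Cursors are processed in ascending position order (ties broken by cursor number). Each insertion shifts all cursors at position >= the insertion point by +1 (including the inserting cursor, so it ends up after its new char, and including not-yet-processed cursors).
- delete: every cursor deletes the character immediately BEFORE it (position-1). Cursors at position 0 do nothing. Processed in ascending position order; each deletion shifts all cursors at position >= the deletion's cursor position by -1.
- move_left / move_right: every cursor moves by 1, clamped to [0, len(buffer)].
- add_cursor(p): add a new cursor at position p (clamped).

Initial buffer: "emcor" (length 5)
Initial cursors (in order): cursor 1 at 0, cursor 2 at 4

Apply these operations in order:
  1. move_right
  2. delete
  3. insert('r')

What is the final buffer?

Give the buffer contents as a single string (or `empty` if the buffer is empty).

After op 1 (move_right): buffer="emcor" (len 5), cursors c1@1 c2@5, authorship .....
After op 2 (delete): buffer="mco" (len 3), cursors c1@0 c2@3, authorship ...
After op 3 (insert('r')): buffer="rmcor" (len 5), cursors c1@1 c2@5, authorship 1...2

Answer: rmcor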